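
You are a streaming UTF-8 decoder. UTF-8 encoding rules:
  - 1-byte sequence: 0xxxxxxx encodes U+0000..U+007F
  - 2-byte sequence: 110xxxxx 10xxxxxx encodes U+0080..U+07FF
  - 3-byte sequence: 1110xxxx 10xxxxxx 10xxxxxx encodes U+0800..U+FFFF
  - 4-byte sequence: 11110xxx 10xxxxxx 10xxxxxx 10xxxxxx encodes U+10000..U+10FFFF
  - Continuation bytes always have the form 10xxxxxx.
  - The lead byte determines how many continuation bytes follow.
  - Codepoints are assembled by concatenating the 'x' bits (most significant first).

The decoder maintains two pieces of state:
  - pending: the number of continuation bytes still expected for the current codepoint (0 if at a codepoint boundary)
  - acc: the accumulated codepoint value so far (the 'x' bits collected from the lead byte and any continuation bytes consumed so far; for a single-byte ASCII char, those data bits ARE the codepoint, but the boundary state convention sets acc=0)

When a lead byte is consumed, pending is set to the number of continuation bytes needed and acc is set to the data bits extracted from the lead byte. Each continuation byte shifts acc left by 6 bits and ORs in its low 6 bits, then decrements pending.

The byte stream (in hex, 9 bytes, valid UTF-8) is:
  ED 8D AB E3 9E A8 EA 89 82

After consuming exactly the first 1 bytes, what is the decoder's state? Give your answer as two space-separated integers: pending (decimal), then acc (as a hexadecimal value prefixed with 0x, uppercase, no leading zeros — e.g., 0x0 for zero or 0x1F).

Byte[0]=ED: 3-byte lead. pending=2, acc=0xD

Answer: 2 0xD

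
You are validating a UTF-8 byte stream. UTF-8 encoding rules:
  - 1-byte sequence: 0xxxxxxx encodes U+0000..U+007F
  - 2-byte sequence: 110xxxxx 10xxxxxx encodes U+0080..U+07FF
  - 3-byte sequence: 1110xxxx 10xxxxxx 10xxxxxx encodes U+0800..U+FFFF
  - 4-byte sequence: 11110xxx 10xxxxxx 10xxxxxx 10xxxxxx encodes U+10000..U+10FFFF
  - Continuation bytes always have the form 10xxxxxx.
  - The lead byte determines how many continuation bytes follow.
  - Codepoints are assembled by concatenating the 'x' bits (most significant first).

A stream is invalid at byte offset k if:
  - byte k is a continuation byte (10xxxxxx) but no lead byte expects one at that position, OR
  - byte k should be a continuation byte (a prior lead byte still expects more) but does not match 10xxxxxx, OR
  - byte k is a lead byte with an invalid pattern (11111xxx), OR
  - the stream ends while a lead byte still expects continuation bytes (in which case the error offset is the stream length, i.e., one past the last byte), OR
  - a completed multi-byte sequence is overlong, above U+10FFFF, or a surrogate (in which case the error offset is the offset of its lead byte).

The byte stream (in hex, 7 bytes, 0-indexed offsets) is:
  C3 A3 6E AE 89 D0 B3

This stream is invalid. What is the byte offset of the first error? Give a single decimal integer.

Byte[0]=C3: 2-byte lead, need 1 cont bytes. acc=0x3
Byte[1]=A3: continuation. acc=(acc<<6)|0x23=0xE3
Completed: cp=U+00E3 (starts at byte 0)
Byte[2]=6E: 1-byte ASCII. cp=U+006E
Byte[3]=AE: INVALID lead byte (not 0xxx/110x/1110/11110)

Answer: 3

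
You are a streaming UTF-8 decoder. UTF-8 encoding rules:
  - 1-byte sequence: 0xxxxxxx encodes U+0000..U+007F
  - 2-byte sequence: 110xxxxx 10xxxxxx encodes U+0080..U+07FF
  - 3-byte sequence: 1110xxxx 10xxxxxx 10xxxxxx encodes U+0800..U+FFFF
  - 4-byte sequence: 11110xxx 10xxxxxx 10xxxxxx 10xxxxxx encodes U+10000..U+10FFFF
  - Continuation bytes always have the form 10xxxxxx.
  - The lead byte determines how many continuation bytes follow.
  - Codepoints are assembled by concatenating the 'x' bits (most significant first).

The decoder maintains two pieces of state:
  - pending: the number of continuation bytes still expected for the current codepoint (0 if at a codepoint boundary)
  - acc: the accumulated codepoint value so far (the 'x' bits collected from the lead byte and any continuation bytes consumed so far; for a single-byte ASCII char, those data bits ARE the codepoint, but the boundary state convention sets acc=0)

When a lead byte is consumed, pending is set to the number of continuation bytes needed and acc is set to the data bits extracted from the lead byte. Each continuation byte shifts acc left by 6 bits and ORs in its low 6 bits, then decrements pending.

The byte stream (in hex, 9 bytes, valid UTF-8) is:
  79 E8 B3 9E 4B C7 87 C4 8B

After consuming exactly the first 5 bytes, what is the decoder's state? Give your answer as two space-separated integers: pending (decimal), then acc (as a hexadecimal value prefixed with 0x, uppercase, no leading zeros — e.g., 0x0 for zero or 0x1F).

Byte[0]=79: 1-byte. pending=0, acc=0x0
Byte[1]=E8: 3-byte lead. pending=2, acc=0x8
Byte[2]=B3: continuation. acc=(acc<<6)|0x33=0x233, pending=1
Byte[3]=9E: continuation. acc=(acc<<6)|0x1E=0x8CDE, pending=0
Byte[4]=4B: 1-byte. pending=0, acc=0x0

Answer: 0 0x0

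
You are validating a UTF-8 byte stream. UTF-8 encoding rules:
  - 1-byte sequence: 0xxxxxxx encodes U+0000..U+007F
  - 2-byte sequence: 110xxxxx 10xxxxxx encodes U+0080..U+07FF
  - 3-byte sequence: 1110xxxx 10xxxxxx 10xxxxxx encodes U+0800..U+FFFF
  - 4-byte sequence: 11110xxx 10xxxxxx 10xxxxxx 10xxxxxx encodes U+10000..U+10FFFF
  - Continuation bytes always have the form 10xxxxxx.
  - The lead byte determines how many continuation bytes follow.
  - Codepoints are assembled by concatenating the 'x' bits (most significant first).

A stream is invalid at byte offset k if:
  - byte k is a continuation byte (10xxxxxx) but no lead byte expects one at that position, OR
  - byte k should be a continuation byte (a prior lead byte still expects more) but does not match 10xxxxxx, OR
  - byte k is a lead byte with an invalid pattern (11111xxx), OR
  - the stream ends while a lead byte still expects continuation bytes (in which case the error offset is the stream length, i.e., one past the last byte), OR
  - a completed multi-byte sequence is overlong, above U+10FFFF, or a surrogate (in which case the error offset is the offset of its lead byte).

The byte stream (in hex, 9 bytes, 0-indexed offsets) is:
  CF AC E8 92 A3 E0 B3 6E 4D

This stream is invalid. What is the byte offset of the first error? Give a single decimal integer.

Byte[0]=CF: 2-byte lead, need 1 cont bytes. acc=0xF
Byte[1]=AC: continuation. acc=(acc<<6)|0x2C=0x3EC
Completed: cp=U+03EC (starts at byte 0)
Byte[2]=E8: 3-byte lead, need 2 cont bytes. acc=0x8
Byte[3]=92: continuation. acc=(acc<<6)|0x12=0x212
Byte[4]=A3: continuation. acc=(acc<<6)|0x23=0x84A3
Completed: cp=U+84A3 (starts at byte 2)
Byte[5]=E0: 3-byte lead, need 2 cont bytes. acc=0x0
Byte[6]=B3: continuation. acc=(acc<<6)|0x33=0x33
Byte[7]=6E: expected 10xxxxxx continuation. INVALID

Answer: 7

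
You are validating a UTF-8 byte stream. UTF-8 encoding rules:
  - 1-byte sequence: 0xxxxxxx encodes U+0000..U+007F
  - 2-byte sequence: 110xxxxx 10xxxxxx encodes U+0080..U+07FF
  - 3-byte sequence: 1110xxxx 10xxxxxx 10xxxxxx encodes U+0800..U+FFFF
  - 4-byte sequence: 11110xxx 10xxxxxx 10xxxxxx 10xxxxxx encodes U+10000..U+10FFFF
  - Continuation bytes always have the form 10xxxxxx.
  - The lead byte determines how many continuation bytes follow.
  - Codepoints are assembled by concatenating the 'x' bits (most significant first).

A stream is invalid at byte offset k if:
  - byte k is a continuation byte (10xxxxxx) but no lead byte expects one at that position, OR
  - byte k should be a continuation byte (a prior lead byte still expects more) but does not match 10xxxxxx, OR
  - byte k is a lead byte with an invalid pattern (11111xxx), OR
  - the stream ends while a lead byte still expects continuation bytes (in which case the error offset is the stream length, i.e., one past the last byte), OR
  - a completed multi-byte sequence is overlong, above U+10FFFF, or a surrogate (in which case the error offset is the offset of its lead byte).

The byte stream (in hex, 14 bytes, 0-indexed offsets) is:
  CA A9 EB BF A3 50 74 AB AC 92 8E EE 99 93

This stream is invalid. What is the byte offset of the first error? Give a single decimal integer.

Byte[0]=CA: 2-byte lead, need 1 cont bytes. acc=0xA
Byte[1]=A9: continuation. acc=(acc<<6)|0x29=0x2A9
Completed: cp=U+02A9 (starts at byte 0)
Byte[2]=EB: 3-byte lead, need 2 cont bytes. acc=0xB
Byte[3]=BF: continuation. acc=(acc<<6)|0x3F=0x2FF
Byte[4]=A3: continuation. acc=(acc<<6)|0x23=0xBFE3
Completed: cp=U+BFE3 (starts at byte 2)
Byte[5]=50: 1-byte ASCII. cp=U+0050
Byte[6]=74: 1-byte ASCII. cp=U+0074
Byte[7]=AB: INVALID lead byte (not 0xxx/110x/1110/11110)

Answer: 7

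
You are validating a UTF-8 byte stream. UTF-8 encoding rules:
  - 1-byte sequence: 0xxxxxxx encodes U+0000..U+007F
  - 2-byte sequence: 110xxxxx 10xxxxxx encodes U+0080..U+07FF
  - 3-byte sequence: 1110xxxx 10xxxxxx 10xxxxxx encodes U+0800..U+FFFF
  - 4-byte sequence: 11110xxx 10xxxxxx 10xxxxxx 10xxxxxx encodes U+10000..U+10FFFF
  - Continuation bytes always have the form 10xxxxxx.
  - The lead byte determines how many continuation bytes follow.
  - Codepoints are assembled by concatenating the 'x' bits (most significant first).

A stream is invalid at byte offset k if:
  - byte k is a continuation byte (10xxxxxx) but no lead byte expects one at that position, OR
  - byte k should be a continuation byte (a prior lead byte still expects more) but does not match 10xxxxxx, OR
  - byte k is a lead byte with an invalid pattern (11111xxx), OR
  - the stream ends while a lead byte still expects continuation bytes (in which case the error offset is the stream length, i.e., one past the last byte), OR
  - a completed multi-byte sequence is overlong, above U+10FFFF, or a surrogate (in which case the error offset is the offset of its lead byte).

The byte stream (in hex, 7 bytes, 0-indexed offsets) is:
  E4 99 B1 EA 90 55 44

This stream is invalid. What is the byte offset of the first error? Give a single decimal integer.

Answer: 5

Derivation:
Byte[0]=E4: 3-byte lead, need 2 cont bytes. acc=0x4
Byte[1]=99: continuation. acc=(acc<<6)|0x19=0x119
Byte[2]=B1: continuation. acc=(acc<<6)|0x31=0x4671
Completed: cp=U+4671 (starts at byte 0)
Byte[3]=EA: 3-byte lead, need 2 cont bytes. acc=0xA
Byte[4]=90: continuation. acc=(acc<<6)|0x10=0x290
Byte[5]=55: expected 10xxxxxx continuation. INVALID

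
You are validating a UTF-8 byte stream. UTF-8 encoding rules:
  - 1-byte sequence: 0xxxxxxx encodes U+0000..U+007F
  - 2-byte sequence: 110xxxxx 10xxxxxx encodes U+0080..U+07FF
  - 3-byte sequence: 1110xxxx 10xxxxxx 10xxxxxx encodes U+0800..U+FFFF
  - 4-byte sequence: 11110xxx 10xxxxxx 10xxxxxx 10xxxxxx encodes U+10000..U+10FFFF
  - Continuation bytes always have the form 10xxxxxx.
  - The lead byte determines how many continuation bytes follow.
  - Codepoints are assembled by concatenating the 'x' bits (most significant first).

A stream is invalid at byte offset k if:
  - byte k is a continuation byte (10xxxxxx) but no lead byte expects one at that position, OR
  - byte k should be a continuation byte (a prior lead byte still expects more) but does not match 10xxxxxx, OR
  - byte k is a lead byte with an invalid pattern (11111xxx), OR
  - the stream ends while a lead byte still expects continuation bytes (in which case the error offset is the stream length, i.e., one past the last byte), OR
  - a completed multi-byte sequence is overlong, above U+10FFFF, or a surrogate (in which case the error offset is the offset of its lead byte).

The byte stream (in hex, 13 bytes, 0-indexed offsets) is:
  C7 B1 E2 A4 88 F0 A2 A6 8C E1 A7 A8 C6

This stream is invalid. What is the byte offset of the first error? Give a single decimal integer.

Byte[0]=C7: 2-byte lead, need 1 cont bytes. acc=0x7
Byte[1]=B1: continuation. acc=(acc<<6)|0x31=0x1F1
Completed: cp=U+01F1 (starts at byte 0)
Byte[2]=E2: 3-byte lead, need 2 cont bytes. acc=0x2
Byte[3]=A4: continuation. acc=(acc<<6)|0x24=0xA4
Byte[4]=88: continuation. acc=(acc<<6)|0x08=0x2908
Completed: cp=U+2908 (starts at byte 2)
Byte[5]=F0: 4-byte lead, need 3 cont bytes. acc=0x0
Byte[6]=A2: continuation. acc=(acc<<6)|0x22=0x22
Byte[7]=A6: continuation. acc=(acc<<6)|0x26=0x8A6
Byte[8]=8C: continuation. acc=(acc<<6)|0x0C=0x2298C
Completed: cp=U+2298C (starts at byte 5)
Byte[9]=E1: 3-byte lead, need 2 cont bytes. acc=0x1
Byte[10]=A7: continuation. acc=(acc<<6)|0x27=0x67
Byte[11]=A8: continuation. acc=(acc<<6)|0x28=0x19E8
Completed: cp=U+19E8 (starts at byte 9)
Byte[12]=C6: 2-byte lead, need 1 cont bytes. acc=0x6
Byte[13]: stream ended, expected continuation. INVALID

Answer: 13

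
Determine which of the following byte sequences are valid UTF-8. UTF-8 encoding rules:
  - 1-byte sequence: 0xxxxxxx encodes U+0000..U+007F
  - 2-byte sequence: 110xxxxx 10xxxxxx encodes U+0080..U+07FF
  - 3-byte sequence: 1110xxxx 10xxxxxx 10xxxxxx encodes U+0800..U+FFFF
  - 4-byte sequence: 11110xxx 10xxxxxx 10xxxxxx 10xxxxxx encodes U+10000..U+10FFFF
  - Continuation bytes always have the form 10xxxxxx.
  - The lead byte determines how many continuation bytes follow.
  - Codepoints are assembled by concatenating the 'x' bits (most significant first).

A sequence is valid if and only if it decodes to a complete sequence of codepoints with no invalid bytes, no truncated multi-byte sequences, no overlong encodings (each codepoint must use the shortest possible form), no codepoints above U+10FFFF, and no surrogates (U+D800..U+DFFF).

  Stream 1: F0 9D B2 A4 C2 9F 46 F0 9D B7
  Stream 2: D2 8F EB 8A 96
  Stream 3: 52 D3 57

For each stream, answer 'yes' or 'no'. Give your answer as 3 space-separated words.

Answer: no yes no

Derivation:
Stream 1: error at byte offset 10. INVALID
Stream 2: decodes cleanly. VALID
Stream 3: error at byte offset 2. INVALID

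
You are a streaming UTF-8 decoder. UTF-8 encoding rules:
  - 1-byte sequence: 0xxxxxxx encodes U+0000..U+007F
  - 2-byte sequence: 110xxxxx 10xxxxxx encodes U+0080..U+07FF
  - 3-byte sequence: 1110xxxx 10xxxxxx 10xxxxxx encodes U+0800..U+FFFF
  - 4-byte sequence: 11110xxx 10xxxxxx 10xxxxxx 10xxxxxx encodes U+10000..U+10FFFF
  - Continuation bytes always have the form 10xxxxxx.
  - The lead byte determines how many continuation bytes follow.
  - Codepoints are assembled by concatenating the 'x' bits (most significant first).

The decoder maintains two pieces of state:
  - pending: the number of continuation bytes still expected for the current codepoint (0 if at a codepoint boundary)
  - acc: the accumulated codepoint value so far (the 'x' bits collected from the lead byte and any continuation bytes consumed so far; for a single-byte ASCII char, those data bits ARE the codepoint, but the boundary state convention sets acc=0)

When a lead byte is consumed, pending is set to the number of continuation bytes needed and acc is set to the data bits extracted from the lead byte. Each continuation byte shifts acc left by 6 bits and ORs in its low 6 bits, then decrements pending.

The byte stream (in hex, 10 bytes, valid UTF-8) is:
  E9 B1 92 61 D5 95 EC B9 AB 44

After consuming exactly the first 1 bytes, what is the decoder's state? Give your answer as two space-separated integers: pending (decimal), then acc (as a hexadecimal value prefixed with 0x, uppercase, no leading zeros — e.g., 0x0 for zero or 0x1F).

Answer: 2 0x9

Derivation:
Byte[0]=E9: 3-byte lead. pending=2, acc=0x9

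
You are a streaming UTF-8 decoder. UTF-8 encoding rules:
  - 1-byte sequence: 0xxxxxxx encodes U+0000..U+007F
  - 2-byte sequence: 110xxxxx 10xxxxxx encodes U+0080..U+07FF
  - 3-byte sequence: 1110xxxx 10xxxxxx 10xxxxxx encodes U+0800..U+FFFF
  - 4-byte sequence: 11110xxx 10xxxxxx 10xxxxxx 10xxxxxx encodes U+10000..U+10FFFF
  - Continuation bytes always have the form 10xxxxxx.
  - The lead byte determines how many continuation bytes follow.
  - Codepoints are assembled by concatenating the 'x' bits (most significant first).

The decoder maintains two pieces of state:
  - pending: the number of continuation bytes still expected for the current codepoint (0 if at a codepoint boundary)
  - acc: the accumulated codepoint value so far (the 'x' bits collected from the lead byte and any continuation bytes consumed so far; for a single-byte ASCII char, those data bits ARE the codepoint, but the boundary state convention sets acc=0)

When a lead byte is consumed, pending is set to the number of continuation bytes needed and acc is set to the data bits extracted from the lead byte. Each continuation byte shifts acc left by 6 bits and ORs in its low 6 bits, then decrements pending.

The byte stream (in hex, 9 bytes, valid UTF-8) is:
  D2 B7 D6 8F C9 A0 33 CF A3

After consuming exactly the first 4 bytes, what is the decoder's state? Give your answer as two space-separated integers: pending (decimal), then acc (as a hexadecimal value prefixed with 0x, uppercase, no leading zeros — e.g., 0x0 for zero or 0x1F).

Answer: 0 0x58F

Derivation:
Byte[0]=D2: 2-byte lead. pending=1, acc=0x12
Byte[1]=B7: continuation. acc=(acc<<6)|0x37=0x4B7, pending=0
Byte[2]=D6: 2-byte lead. pending=1, acc=0x16
Byte[3]=8F: continuation. acc=(acc<<6)|0x0F=0x58F, pending=0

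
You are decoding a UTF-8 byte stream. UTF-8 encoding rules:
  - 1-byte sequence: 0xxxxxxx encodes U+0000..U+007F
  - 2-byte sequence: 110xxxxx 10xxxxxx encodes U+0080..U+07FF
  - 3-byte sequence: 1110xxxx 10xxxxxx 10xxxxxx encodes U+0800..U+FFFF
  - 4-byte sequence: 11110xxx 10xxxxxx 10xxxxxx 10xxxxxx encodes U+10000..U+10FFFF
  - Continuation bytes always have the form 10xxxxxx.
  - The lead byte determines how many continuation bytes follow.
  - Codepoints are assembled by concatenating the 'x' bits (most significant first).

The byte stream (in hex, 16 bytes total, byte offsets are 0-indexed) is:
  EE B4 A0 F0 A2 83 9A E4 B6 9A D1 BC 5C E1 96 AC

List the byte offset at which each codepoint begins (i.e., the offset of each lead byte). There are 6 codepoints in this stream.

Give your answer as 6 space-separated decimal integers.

Answer: 0 3 7 10 12 13

Derivation:
Byte[0]=EE: 3-byte lead, need 2 cont bytes. acc=0xE
Byte[1]=B4: continuation. acc=(acc<<6)|0x34=0x3B4
Byte[2]=A0: continuation. acc=(acc<<6)|0x20=0xED20
Completed: cp=U+ED20 (starts at byte 0)
Byte[3]=F0: 4-byte lead, need 3 cont bytes. acc=0x0
Byte[4]=A2: continuation. acc=(acc<<6)|0x22=0x22
Byte[5]=83: continuation. acc=(acc<<6)|0x03=0x883
Byte[6]=9A: continuation. acc=(acc<<6)|0x1A=0x220DA
Completed: cp=U+220DA (starts at byte 3)
Byte[7]=E4: 3-byte lead, need 2 cont bytes. acc=0x4
Byte[8]=B6: continuation. acc=(acc<<6)|0x36=0x136
Byte[9]=9A: continuation. acc=(acc<<6)|0x1A=0x4D9A
Completed: cp=U+4D9A (starts at byte 7)
Byte[10]=D1: 2-byte lead, need 1 cont bytes. acc=0x11
Byte[11]=BC: continuation. acc=(acc<<6)|0x3C=0x47C
Completed: cp=U+047C (starts at byte 10)
Byte[12]=5C: 1-byte ASCII. cp=U+005C
Byte[13]=E1: 3-byte lead, need 2 cont bytes. acc=0x1
Byte[14]=96: continuation. acc=(acc<<6)|0x16=0x56
Byte[15]=AC: continuation. acc=(acc<<6)|0x2C=0x15AC
Completed: cp=U+15AC (starts at byte 13)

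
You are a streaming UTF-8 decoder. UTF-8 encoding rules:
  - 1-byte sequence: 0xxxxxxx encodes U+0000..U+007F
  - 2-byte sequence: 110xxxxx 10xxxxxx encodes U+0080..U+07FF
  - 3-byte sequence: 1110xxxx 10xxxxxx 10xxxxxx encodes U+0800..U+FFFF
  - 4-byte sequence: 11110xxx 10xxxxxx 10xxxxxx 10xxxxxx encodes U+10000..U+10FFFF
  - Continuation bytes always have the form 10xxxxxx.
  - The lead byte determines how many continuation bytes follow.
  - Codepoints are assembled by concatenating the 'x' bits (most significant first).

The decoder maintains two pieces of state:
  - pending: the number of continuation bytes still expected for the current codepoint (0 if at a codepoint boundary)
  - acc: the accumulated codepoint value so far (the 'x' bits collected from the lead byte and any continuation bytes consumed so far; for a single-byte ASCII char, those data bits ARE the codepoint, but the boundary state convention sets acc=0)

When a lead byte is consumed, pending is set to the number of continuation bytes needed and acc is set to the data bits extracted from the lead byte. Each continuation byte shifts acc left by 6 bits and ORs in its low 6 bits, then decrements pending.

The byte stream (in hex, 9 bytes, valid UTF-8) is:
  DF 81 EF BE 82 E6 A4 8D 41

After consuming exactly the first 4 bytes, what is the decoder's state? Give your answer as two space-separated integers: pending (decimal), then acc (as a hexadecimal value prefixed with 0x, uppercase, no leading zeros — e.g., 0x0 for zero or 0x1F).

Answer: 1 0x3FE

Derivation:
Byte[0]=DF: 2-byte lead. pending=1, acc=0x1F
Byte[1]=81: continuation. acc=(acc<<6)|0x01=0x7C1, pending=0
Byte[2]=EF: 3-byte lead. pending=2, acc=0xF
Byte[3]=BE: continuation. acc=(acc<<6)|0x3E=0x3FE, pending=1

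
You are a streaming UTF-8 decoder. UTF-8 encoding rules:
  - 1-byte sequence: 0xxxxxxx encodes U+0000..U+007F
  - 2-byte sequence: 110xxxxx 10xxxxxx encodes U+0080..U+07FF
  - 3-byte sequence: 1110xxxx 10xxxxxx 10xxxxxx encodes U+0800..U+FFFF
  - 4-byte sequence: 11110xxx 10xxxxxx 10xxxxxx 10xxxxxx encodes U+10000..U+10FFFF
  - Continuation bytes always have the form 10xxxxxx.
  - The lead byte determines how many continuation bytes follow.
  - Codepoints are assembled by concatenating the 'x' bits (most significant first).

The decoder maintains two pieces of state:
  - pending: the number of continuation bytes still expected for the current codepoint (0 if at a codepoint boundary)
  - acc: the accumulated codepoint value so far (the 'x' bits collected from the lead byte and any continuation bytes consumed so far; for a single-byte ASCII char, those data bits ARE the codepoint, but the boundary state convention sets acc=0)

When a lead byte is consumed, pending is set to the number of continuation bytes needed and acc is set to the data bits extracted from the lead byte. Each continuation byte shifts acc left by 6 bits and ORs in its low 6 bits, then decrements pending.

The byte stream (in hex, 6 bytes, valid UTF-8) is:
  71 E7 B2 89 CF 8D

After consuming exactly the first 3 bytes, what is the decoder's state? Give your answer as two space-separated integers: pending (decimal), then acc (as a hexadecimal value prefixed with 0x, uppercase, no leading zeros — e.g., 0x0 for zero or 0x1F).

Byte[0]=71: 1-byte. pending=0, acc=0x0
Byte[1]=E7: 3-byte lead. pending=2, acc=0x7
Byte[2]=B2: continuation. acc=(acc<<6)|0x32=0x1F2, pending=1

Answer: 1 0x1F2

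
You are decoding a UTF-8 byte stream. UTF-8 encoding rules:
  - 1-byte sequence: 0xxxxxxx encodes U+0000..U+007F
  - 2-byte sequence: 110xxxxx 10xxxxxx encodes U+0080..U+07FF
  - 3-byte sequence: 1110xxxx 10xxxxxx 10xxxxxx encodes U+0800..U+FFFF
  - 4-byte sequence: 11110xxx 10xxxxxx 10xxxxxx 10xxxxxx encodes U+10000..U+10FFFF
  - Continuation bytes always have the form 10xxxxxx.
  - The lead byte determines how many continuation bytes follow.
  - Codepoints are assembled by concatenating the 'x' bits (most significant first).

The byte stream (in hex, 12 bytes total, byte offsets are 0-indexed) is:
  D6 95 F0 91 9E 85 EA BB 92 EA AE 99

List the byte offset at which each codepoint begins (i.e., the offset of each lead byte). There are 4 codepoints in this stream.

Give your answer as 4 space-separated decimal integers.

Byte[0]=D6: 2-byte lead, need 1 cont bytes. acc=0x16
Byte[1]=95: continuation. acc=(acc<<6)|0x15=0x595
Completed: cp=U+0595 (starts at byte 0)
Byte[2]=F0: 4-byte lead, need 3 cont bytes. acc=0x0
Byte[3]=91: continuation. acc=(acc<<6)|0x11=0x11
Byte[4]=9E: continuation. acc=(acc<<6)|0x1E=0x45E
Byte[5]=85: continuation. acc=(acc<<6)|0x05=0x11785
Completed: cp=U+11785 (starts at byte 2)
Byte[6]=EA: 3-byte lead, need 2 cont bytes. acc=0xA
Byte[7]=BB: continuation. acc=(acc<<6)|0x3B=0x2BB
Byte[8]=92: continuation. acc=(acc<<6)|0x12=0xAED2
Completed: cp=U+AED2 (starts at byte 6)
Byte[9]=EA: 3-byte lead, need 2 cont bytes. acc=0xA
Byte[10]=AE: continuation. acc=(acc<<6)|0x2E=0x2AE
Byte[11]=99: continuation. acc=(acc<<6)|0x19=0xAB99
Completed: cp=U+AB99 (starts at byte 9)

Answer: 0 2 6 9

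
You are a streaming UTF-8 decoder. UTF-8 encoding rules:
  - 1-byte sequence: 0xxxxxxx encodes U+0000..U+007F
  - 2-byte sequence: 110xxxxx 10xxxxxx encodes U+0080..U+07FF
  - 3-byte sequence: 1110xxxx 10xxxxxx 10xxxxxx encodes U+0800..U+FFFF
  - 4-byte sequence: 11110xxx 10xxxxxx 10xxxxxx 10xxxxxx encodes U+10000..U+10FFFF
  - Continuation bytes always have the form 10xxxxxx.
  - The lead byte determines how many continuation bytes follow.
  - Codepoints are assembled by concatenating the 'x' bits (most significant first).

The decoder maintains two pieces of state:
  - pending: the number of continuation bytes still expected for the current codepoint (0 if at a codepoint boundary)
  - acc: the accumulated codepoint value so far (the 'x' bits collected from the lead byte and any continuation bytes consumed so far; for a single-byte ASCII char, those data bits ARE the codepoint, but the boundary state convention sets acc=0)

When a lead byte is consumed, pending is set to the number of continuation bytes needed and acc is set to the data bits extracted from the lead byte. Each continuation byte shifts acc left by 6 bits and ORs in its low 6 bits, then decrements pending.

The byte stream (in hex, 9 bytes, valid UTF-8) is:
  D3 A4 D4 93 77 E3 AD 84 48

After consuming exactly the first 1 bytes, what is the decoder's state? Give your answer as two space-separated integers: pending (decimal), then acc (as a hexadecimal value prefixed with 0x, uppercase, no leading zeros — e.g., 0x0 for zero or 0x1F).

Byte[0]=D3: 2-byte lead. pending=1, acc=0x13

Answer: 1 0x13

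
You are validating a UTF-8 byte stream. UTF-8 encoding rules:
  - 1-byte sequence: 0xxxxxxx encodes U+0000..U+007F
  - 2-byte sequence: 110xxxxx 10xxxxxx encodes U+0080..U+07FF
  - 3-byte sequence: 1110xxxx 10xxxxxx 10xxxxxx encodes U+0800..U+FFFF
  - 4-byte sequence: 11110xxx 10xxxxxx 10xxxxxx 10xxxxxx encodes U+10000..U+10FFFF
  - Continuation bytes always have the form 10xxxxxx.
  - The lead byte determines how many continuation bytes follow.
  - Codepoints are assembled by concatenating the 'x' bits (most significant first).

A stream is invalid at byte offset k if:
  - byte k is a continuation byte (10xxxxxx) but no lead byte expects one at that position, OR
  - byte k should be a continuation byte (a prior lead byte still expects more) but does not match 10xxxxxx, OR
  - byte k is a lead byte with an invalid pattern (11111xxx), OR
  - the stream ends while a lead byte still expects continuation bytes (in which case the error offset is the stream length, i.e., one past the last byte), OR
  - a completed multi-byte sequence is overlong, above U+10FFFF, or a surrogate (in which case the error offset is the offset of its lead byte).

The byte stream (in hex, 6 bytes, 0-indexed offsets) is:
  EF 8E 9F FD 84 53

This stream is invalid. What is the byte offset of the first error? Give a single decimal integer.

Byte[0]=EF: 3-byte lead, need 2 cont bytes. acc=0xF
Byte[1]=8E: continuation. acc=(acc<<6)|0x0E=0x3CE
Byte[2]=9F: continuation. acc=(acc<<6)|0x1F=0xF39F
Completed: cp=U+F39F (starts at byte 0)
Byte[3]=FD: INVALID lead byte (not 0xxx/110x/1110/11110)

Answer: 3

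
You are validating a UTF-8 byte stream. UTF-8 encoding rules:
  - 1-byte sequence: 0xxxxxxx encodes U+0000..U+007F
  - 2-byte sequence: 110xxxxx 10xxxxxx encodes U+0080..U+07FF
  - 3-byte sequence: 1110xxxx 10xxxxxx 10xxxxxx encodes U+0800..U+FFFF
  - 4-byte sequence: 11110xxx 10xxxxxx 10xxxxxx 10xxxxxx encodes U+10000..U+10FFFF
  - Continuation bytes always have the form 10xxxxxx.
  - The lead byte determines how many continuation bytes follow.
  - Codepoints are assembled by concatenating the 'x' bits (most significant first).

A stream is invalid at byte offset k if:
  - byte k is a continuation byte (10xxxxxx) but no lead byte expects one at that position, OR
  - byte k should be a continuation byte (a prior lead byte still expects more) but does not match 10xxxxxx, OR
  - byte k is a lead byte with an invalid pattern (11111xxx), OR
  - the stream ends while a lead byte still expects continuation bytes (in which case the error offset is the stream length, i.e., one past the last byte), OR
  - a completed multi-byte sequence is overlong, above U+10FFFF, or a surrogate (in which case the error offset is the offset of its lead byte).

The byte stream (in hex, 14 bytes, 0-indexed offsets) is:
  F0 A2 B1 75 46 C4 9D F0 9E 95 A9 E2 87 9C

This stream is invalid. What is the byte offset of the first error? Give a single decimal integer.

Byte[0]=F0: 4-byte lead, need 3 cont bytes. acc=0x0
Byte[1]=A2: continuation. acc=(acc<<6)|0x22=0x22
Byte[2]=B1: continuation. acc=(acc<<6)|0x31=0x8B1
Byte[3]=75: expected 10xxxxxx continuation. INVALID

Answer: 3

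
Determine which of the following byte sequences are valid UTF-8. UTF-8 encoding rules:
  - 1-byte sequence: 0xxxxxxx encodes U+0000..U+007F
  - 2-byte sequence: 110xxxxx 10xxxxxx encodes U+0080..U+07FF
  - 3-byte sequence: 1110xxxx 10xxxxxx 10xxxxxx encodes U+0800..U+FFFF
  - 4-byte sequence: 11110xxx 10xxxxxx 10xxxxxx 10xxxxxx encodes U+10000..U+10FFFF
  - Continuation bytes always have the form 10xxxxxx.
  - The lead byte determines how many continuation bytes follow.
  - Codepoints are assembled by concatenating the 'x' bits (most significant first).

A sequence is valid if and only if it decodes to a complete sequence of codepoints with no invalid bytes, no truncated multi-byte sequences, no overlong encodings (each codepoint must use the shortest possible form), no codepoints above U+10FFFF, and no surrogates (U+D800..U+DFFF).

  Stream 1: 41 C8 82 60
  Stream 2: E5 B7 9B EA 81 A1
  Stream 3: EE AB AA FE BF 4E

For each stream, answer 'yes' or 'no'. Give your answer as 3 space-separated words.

Answer: yes yes no

Derivation:
Stream 1: decodes cleanly. VALID
Stream 2: decodes cleanly. VALID
Stream 3: error at byte offset 3. INVALID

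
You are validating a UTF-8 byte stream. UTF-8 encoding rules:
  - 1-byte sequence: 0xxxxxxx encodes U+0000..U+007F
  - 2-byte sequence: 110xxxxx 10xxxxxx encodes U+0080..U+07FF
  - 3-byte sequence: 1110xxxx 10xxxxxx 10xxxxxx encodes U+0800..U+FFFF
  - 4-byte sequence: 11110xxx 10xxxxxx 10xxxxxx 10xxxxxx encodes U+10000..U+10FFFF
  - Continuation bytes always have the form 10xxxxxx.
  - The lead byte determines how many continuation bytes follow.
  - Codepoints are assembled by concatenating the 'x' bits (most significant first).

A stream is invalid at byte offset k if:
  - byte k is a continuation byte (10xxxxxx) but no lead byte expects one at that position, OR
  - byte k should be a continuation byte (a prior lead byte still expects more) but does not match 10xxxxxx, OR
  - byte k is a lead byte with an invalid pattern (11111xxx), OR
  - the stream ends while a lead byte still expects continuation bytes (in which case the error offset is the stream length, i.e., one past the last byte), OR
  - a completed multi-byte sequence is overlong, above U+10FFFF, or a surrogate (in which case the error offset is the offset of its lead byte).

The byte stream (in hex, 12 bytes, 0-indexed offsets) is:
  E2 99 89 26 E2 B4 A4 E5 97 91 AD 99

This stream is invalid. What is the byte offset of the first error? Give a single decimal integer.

Answer: 10

Derivation:
Byte[0]=E2: 3-byte lead, need 2 cont bytes. acc=0x2
Byte[1]=99: continuation. acc=(acc<<6)|0x19=0x99
Byte[2]=89: continuation. acc=(acc<<6)|0x09=0x2649
Completed: cp=U+2649 (starts at byte 0)
Byte[3]=26: 1-byte ASCII. cp=U+0026
Byte[4]=E2: 3-byte lead, need 2 cont bytes. acc=0x2
Byte[5]=B4: continuation. acc=(acc<<6)|0x34=0xB4
Byte[6]=A4: continuation. acc=(acc<<6)|0x24=0x2D24
Completed: cp=U+2D24 (starts at byte 4)
Byte[7]=E5: 3-byte lead, need 2 cont bytes. acc=0x5
Byte[8]=97: continuation. acc=(acc<<6)|0x17=0x157
Byte[9]=91: continuation. acc=(acc<<6)|0x11=0x55D1
Completed: cp=U+55D1 (starts at byte 7)
Byte[10]=AD: INVALID lead byte (not 0xxx/110x/1110/11110)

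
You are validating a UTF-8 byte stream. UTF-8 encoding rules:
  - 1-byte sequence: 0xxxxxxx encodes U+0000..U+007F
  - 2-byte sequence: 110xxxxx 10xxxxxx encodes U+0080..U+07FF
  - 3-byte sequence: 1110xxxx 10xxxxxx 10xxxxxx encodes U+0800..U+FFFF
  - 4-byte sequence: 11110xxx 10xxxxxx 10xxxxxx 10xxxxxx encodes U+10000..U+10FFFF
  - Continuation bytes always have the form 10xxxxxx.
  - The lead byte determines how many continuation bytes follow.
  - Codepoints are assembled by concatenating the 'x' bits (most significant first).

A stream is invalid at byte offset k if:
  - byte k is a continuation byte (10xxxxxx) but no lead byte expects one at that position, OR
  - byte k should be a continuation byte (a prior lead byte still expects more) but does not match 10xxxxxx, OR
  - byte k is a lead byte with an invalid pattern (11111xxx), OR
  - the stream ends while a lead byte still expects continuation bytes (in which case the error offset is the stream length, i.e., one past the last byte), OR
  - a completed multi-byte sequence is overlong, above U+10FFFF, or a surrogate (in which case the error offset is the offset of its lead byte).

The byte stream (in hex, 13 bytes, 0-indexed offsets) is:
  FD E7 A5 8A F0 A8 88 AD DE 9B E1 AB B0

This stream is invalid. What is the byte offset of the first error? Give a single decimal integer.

Byte[0]=FD: INVALID lead byte (not 0xxx/110x/1110/11110)

Answer: 0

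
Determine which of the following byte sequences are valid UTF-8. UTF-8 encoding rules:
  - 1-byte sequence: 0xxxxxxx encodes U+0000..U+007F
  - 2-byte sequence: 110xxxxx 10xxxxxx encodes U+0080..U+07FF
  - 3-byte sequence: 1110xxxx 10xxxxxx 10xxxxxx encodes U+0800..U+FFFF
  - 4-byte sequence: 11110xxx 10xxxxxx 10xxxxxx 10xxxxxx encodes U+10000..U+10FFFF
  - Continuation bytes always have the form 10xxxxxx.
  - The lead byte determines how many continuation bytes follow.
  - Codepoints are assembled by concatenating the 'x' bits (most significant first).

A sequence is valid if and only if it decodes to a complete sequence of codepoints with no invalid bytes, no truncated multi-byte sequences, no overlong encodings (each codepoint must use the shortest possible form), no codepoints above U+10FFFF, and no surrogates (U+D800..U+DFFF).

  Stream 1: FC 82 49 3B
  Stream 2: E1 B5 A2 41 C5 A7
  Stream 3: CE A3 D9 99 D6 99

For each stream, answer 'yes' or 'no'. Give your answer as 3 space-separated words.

Answer: no yes yes

Derivation:
Stream 1: error at byte offset 0. INVALID
Stream 2: decodes cleanly. VALID
Stream 3: decodes cleanly. VALID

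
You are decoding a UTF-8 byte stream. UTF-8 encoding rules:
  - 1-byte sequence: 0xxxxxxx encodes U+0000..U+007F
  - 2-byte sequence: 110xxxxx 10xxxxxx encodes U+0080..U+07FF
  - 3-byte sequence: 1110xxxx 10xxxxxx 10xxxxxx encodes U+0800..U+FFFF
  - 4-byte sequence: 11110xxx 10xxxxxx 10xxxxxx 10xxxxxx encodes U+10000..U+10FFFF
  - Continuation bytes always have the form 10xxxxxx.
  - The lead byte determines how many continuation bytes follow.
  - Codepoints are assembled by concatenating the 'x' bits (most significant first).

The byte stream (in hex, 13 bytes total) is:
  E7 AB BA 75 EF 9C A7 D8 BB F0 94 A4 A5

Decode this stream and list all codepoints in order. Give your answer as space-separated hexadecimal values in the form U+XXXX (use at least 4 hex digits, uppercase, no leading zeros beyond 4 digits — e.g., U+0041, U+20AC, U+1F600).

Answer: U+7AFA U+0075 U+F727 U+063B U+14925

Derivation:
Byte[0]=E7: 3-byte lead, need 2 cont bytes. acc=0x7
Byte[1]=AB: continuation. acc=(acc<<6)|0x2B=0x1EB
Byte[2]=BA: continuation. acc=(acc<<6)|0x3A=0x7AFA
Completed: cp=U+7AFA (starts at byte 0)
Byte[3]=75: 1-byte ASCII. cp=U+0075
Byte[4]=EF: 3-byte lead, need 2 cont bytes. acc=0xF
Byte[5]=9C: continuation. acc=(acc<<6)|0x1C=0x3DC
Byte[6]=A7: continuation. acc=(acc<<6)|0x27=0xF727
Completed: cp=U+F727 (starts at byte 4)
Byte[7]=D8: 2-byte lead, need 1 cont bytes. acc=0x18
Byte[8]=BB: continuation. acc=(acc<<6)|0x3B=0x63B
Completed: cp=U+063B (starts at byte 7)
Byte[9]=F0: 4-byte lead, need 3 cont bytes. acc=0x0
Byte[10]=94: continuation. acc=(acc<<6)|0x14=0x14
Byte[11]=A4: continuation. acc=(acc<<6)|0x24=0x524
Byte[12]=A5: continuation. acc=(acc<<6)|0x25=0x14925
Completed: cp=U+14925 (starts at byte 9)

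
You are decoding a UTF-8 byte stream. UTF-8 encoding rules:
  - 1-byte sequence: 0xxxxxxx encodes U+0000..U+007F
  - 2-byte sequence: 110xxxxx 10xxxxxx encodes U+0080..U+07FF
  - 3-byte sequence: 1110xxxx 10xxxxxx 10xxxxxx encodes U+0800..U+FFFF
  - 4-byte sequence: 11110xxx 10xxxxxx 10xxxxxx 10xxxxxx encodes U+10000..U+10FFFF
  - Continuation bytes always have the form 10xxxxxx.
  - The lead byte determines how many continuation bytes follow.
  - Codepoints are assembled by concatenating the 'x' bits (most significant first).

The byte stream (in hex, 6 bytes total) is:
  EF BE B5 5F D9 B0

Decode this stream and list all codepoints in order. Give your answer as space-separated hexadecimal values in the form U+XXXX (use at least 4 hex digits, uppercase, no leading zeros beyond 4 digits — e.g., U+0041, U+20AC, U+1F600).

Byte[0]=EF: 3-byte lead, need 2 cont bytes. acc=0xF
Byte[1]=BE: continuation. acc=(acc<<6)|0x3E=0x3FE
Byte[2]=B5: continuation. acc=(acc<<6)|0x35=0xFFB5
Completed: cp=U+FFB5 (starts at byte 0)
Byte[3]=5F: 1-byte ASCII. cp=U+005F
Byte[4]=D9: 2-byte lead, need 1 cont bytes. acc=0x19
Byte[5]=B0: continuation. acc=(acc<<6)|0x30=0x670
Completed: cp=U+0670 (starts at byte 4)

Answer: U+FFB5 U+005F U+0670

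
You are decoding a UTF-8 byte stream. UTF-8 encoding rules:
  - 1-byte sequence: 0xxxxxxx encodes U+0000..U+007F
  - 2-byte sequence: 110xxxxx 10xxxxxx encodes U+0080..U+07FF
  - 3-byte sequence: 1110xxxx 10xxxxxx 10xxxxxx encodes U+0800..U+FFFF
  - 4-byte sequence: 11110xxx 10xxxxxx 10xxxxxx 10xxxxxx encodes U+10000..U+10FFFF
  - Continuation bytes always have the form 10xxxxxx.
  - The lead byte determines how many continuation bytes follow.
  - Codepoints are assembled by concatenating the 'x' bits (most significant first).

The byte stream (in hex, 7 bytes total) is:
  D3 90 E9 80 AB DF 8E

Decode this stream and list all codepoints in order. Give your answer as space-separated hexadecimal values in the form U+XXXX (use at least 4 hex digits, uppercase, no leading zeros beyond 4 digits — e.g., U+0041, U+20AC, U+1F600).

Answer: U+04D0 U+902B U+07CE

Derivation:
Byte[0]=D3: 2-byte lead, need 1 cont bytes. acc=0x13
Byte[1]=90: continuation. acc=(acc<<6)|0x10=0x4D0
Completed: cp=U+04D0 (starts at byte 0)
Byte[2]=E9: 3-byte lead, need 2 cont bytes. acc=0x9
Byte[3]=80: continuation. acc=(acc<<6)|0x00=0x240
Byte[4]=AB: continuation. acc=(acc<<6)|0x2B=0x902B
Completed: cp=U+902B (starts at byte 2)
Byte[5]=DF: 2-byte lead, need 1 cont bytes. acc=0x1F
Byte[6]=8E: continuation. acc=(acc<<6)|0x0E=0x7CE
Completed: cp=U+07CE (starts at byte 5)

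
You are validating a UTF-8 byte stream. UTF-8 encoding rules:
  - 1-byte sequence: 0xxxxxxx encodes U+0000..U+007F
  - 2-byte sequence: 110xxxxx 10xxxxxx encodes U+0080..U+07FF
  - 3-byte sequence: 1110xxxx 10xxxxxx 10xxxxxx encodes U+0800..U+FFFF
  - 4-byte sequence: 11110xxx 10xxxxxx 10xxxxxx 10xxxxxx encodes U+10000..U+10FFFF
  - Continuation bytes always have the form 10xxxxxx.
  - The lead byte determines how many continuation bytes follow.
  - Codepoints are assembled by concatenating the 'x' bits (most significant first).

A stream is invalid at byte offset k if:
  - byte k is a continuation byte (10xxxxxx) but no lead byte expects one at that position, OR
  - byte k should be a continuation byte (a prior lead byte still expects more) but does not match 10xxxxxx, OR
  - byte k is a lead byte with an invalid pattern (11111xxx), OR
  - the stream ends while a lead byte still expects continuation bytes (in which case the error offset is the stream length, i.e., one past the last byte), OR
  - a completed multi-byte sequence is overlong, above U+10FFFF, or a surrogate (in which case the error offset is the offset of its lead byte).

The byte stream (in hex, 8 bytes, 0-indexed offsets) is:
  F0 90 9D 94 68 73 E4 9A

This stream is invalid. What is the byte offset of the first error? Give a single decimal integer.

Answer: 8

Derivation:
Byte[0]=F0: 4-byte lead, need 3 cont bytes. acc=0x0
Byte[1]=90: continuation. acc=(acc<<6)|0x10=0x10
Byte[2]=9D: continuation. acc=(acc<<6)|0x1D=0x41D
Byte[3]=94: continuation. acc=(acc<<6)|0x14=0x10754
Completed: cp=U+10754 (starts at byte 0)
Byte[4]=68: 1-byte ASCII. cp=U+0068
Byte[5]=73: 1-byte ASCII. cp=U+0073
Byte[6]=E4: 3-byte lead, need 2 cont bytes. acc=0x4
Byte[7]=9A: continuation. acc=(acc<<6)|0x1A=0x11A
Byte[8]: stream ended, expected continuation. INVALID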